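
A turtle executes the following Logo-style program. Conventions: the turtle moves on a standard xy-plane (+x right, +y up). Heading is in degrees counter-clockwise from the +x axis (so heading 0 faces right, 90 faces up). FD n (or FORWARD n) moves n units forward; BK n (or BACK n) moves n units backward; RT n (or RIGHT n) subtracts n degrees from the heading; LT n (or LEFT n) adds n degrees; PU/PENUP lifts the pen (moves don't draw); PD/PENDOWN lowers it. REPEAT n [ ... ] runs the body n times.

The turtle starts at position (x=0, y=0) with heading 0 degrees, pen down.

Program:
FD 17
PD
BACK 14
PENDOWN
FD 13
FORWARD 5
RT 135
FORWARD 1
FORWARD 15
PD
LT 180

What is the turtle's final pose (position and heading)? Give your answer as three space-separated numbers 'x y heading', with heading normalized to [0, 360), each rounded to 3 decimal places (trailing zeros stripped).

Answer: 9.686 -11.314 45

Derivation:
Executing turtle program step by step:
Start: pos=(0,0), heading=0, pen down
FD 17: (0,0) -> (17,0) [heading=0, draw]
PD: pen down
BK 14: (17,0) -> (3,0) [heading=0, draw]
PD: pen down
FD 13: (3,0) -> (16,0) [heading=0, draw]
FD 5: (16,0) -> (21,0) [heading=0, draw]
RT 135: heading 0 -> 225
FD 1: (21,0) -> (20.293,-0.707) [heading=225, draw]
FD 15: (20.293,-0.707) -> (9.686,-11.314) [heading=225, draw]
PD: pen down
LT 180: heading 225 -> 45
Final: pos=(9.686,-11.314), heading=45, 6 segment(s) drawn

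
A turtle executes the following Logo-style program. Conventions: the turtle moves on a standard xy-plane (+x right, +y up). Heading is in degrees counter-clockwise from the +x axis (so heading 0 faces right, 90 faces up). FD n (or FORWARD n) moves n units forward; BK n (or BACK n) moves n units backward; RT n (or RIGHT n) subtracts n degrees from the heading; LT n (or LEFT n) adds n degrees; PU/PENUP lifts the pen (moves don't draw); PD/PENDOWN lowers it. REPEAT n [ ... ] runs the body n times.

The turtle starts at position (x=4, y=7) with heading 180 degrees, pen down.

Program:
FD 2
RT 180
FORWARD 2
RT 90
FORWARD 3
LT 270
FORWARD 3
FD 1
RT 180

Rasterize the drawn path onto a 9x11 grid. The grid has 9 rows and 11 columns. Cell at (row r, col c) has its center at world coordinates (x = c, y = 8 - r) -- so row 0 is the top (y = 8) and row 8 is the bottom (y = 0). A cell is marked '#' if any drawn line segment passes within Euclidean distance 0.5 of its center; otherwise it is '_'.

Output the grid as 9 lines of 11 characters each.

Answer: ___________
__###______
____#______
____#______
#####______
___________
___________
___________
___________

Derivation:
Segment 0: (4,7) -> (2,7)
Segment 1: (2,7) -> (4,7)
Segment 2: (4,7) -> (4,4)
Segment 3: (4,4) -> (1,4)
Segment 4: (1,4) -> (0,4)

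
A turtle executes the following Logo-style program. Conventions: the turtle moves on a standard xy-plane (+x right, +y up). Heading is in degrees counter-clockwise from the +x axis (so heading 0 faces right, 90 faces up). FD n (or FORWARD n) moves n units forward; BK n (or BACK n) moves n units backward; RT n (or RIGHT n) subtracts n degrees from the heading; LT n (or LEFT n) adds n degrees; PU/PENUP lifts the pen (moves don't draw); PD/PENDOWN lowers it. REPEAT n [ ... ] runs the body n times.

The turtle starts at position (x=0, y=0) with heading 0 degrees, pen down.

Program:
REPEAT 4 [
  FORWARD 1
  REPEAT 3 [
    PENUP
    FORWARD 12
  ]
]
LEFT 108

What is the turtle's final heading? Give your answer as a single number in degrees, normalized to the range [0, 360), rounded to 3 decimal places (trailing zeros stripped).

Executing turtle program step by step:
Start: pos=(0,0), heading=0, pen down
REPEAT 4 [
  -- iteration 1/4 --
  FD 1: (0,0) -> (1,0) [heading=0, draw]
  REPEAT 3 [
    -- iteration 1/3 --
    PU: pen up
    FD 12: (1,0) -> (13,0) [heading=0, move]
    -- iteration 2/3 --
    PU: pen up
    FD 12: (13,0) -> (25,0) [heading=0, move]
    -- iteration 3/3 --
    PU: pen up
    FD 12: (25,0) -> (37,0) [heading=0, move]
  ]
  -- iteration 2/4 --
  FD 1: (37,0) -> (38,0) [heading=0, move]
  REPEAT 3 [
    -- iteration 1/3 --
    PU: pen up
    FD 12: (38,0) -> (50,0) [heading=0, move]
    -- iteration 2/3 --
    PU: pen up
    FD 12: (50,0) -> (62,0) [heading=0, move]
    -- iteration 3/3 --
    PU: pen up
    FD 12: (62,0) -> (74,0) [heading=0, move]
  ]
  -- iteration 3/4 --
  FD 1: (74,0) -> (75,0) [heading=0, move]
  REPEAT 3 [
    -- iteration 1/3 --
    PU: pen up
    FD 12: (75,0) -> (87,0) [heading=0, move]
    -- iteration 2/3 --
    PU: pen up
    FD 12: (87,0) -> (99,0) [heading=0, move]
    -- iteration 3/3 --
    PU: pen up
    FD 12: (99,0) -> (111,0) [heading=0, move]
  ]
  -- iteration 4/4 --
  FD 1: (111,0) -> (112,0) [heading=0, move]
  REPEAT 3 [
    -- iteration 1/3 --
    PU: pen up
    FD 12: (112,0) -> (124,0) [heading=0, move]
    -- iteration 2/3 --
    PU: pen up
    FD 12: (124,0) -> (136,0) [heading=0, move]
    -- iteration 3/3 --
    PU: pen up
    FD 12: (136,0) -> (148,0) [heading=0, move]
  ]
]
LT 108: heading 0 -> 108
Final: pos=(148,0), heading=108, 1 segment(s) drawn

Answer: 108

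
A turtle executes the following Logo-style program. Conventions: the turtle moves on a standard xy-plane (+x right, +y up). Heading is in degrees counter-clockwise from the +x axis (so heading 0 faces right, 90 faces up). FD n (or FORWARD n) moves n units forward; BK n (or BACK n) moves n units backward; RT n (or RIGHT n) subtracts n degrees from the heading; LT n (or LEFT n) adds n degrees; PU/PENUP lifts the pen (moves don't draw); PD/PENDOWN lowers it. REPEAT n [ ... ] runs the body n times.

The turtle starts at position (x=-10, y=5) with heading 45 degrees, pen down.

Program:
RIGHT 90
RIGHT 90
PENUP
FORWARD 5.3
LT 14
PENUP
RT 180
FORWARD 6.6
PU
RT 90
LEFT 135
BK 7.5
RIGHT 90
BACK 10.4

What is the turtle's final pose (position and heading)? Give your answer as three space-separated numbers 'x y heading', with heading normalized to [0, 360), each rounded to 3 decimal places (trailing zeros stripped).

Answer: -18.625 -2.884 14

Derivation:
Executing turtle program step by step:
Start: pos=(-10,5), heading=45, pen down
RT 90: heading 45 -> 315
RT 90: heading 315 -> 225
PU: pen up
FD 5.3: (-10,5) -> (-13.748,1.252) [heading=225, move]
LT 14: heading 225 -> 239
PU: pen up
RT 180: heading 239 -> 59
FD 6.6: (-13.748,1.252) -> (-10.348,6.91) [heading=59, move]
PU: pen up
RT 90: heading 59 -> 329
LT 135: heading 329 -> 104
BK 7.5: (-10.348,6.91) -> (-8.534,-0.368) [heading=104, move]
RT 90: heading 104 -> 14
BK 10.4: (-8.534,-0.368) -> (-18.625,-2.884) [heading=14, move]
Final: pos=(-18.625,-2.884), heading=14, 0 segment(s) drawn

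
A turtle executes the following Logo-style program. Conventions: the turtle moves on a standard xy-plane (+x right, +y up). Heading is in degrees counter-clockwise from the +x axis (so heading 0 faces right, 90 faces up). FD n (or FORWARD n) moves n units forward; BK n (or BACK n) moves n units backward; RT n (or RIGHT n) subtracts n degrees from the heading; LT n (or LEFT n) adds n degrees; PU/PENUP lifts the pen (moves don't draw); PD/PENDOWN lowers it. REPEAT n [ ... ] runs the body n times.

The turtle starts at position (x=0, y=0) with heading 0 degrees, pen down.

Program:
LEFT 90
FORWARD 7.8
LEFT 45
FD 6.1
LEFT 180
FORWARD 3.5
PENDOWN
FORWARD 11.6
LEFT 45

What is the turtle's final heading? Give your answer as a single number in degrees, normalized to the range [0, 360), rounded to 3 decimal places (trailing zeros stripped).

Executing turtle program step by step:
Start: pos=(0,0), heading=0, pen down
LT 90: heading 0 -> 90
FD 7.8: (0,0) -> (0,7.8) [heading=90, draw]
LT 45: heading 90 -> 135
FD 6.1: (0,7.8) -> (-4.313,12.113) [heading=135, draw]
LT 180: heading 135 -> 315
FD 3.5: (-4.313,12.113) -> (-1.838,9.638) [heading=315, draw]
PD: pen down
FD 11.6: (-1.838,9.638) -> (6.364,1.436) [heading=315, draw]
LT 45: heading 315 -> 0
Final: pos=(6.364,1.436), heading=0, 4 segment(s) drawn

Answer: 0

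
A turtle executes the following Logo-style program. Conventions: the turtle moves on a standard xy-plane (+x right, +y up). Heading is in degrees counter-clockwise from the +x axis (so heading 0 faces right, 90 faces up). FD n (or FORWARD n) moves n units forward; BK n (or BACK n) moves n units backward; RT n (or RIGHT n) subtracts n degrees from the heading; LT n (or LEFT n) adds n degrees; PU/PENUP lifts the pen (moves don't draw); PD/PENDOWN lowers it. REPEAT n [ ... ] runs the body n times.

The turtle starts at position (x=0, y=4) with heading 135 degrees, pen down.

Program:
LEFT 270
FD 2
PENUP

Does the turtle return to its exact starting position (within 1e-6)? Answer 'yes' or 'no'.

Executing turtle program step by step:
Start: pos=(0,4), heading=135, pen down
LT 270: heading 135 -> 45
FD 2: (0,4) -> (1.414,5.414) [heading=45, draw]
PU: pen up
Final: pos=(1.414,5.414), heading=45, 1 segment(s) drawn

Start position: (0, 4)
Final position: (1.414, 5.414)
Distance = 2; >= 1e-6 -> NOT closed

Answer: no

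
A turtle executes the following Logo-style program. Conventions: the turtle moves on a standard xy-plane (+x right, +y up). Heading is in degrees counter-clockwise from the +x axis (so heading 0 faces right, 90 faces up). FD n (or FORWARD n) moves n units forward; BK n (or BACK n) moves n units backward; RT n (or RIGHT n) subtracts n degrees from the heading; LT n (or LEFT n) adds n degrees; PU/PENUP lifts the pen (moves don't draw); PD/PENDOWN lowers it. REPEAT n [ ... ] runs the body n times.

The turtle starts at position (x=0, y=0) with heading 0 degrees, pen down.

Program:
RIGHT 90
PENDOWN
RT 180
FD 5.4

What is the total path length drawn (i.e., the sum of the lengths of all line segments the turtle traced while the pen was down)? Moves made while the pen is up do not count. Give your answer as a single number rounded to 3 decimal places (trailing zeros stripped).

Answer: 5.4

Derivation:
Executing turtle program step by step:
Start: pos=(0,0), heading=0, pen down
RT 90: heading 0 -> 270
PD: pen down
RT 180: heading 270 -> 90
FD 5.4: (0,0) -> (0,5.4) [heading=90, draw]
Final: pos=(0,5.4), heading=90, 1 segment(s) drawn

Segment lengths:
  seg 1: (0,0) -> (0,5.4), length = 5.4
Total = 5.4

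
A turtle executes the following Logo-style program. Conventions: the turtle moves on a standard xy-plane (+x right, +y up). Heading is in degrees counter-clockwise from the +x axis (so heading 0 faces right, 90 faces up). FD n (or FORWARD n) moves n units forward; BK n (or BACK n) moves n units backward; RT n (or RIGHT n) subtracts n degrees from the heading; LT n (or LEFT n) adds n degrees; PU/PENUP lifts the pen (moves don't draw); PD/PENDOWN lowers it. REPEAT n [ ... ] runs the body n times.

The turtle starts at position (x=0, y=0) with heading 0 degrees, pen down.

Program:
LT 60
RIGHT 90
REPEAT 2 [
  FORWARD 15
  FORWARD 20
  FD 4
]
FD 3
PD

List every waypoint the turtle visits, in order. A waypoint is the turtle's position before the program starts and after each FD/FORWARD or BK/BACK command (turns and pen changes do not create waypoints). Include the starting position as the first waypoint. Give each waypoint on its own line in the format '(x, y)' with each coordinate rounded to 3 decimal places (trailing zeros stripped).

Executing turtle program step by step:
Start: pos=(0,0), heading=0, pen down
LT 60: heading 0 -> 60
RT 90: heading 60 -> 330
REPEAT 2 [
  -- iteration 1/2 --
  FD 15: (0,0) -> (12.99,-7.5) [heading=330, draw]
  FD 20: (12.99,-7.5) -> (30.311,-17.5) [heading=330, draw]
  FD 4: (30.311,-17.5) -> (33.775,-19.5) [heading=330, draw]
  -- iteration 2/2 --
  FD 15: (33.775,-19.5) -> (46.765,-27) [heading=330, draw]
  FD 20: (46.765,-27) -> (64.086,-37) [heading=330, draw]
  FD 4: (64.086,-37) -> (67.55,-39) [heading=330, draw]
]
FD 3: (67.55,-39) -> (70.148,-40.5) [heading=330, draw]
PD: pen down
Final: pos=(70.148,-40.5), heading=330, 7 segment(s) drawn
Waypoints (8 total):
(0, 0)
(12.99, -7.5)
(30.311, -17.5)
(33.775, -19.5)
(46.765, -27)
(64.086, -37)
(67.55, -39)
(70.148, -40.5)

Answer: (0, 0)
(12.99, -7.5)
(30.311, -17.5)
(33.775, -19.5)
(46.765, -27)
(64.086, -37)
(67.55, -39)
(70.148, -40.5)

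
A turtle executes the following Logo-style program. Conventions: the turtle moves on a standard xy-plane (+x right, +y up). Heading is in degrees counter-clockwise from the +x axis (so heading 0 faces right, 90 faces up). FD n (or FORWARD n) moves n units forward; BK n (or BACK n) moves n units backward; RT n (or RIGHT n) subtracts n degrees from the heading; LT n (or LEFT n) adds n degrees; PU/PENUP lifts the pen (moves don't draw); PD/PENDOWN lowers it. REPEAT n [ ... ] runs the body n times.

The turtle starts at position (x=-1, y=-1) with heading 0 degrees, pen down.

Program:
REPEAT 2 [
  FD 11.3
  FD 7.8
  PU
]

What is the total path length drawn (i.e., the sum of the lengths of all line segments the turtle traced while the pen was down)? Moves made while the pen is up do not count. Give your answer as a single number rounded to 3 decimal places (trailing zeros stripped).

Answer: 19.1

Derivation:
Executing turtle program step by step:
Start: pos=(-1,-1), heading=0, pen down
REPEAT 2 [
  -- iteration 1/2 --
  FD 11.3: (-1,-1) -> (10.3,-1) [heading=0, draw]
  FD 7.8: (10.3,-1) -> (18.1,-1) [heading=0, draw]
  PU: pen up
  -- iteration 2/2 --
  FD 11.3: (18.1,-1) -> (29.4,-1) [heading=0, move]
  FD 7.8: (29.4,-1) -> (37.2,-1) [heading=0, move]
  PU: pen up
]
Final: pos=(37.2,-1), heading=0, 2 segment(s) drawn

Segment lengths:
  seg 1: (-1,-1) -> (10.3,-1), length = 11.3
  seg 2: (10.3,-1) -> (18.1,-1), length = 7.8
Total = 19.1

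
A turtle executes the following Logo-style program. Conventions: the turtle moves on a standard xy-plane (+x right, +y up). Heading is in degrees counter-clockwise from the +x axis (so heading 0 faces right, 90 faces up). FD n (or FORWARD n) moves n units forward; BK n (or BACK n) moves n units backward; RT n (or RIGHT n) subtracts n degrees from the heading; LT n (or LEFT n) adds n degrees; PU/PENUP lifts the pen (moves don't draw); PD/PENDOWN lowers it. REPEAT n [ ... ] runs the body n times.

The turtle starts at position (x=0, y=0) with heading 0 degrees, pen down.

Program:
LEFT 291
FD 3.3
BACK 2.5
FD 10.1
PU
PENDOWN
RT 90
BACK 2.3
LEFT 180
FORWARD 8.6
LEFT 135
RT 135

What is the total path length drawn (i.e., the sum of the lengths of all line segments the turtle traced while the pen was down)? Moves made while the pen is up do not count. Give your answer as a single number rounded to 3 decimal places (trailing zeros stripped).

Answer: 26.8

Derivation:
Executing turtle program step by step:
Start: pos=(0,0), heading=0, pen down
LT 291: heading 0 -> 291
FD 3.3: (0,0) -> (1.183,-3.081) [heading=291, draw]
BK 2.5: (1.183,-3.081) -> (0.287,-0.747) [heading=291, draw]
FD 10.1: (0.287,-0.747) -> (3.906,-10.176) [heading=291, draw]
PU: pen up
PD: pen down
RT 90: heading 291 -> 201
BK 2.3: (3.906,-10.176) -> (6.053,-9.352) [heading=201, draw]
LT 180: heading 201 -> 21
FD 8.6: (6.053,-9.352) -> (14.082,-6.27) [heading=21, draw]
LT 135: heading 21 -> 156
RT 135: heading 156 -> 21
Final: pos=(14.082,-6.27), heading=21, 5 segment(s) drawn

Segment lengths:
  seg 1: (0,0) -> (1.183,-3.081), length = 3.3
  seg 2: (1.183,-3.081) -> (0.287,-0.747), length = 2.5
  seg 3: (0.287,-0.747) -> (3.906,-10.176), length = 10.1
  seg 4: (3.906,-10.176) -> (6.053,-9.352), length = 2.3
  seg 5: (6.053,-9.352) -> (14.082,-6.27), length = 8.6
Total = 26.8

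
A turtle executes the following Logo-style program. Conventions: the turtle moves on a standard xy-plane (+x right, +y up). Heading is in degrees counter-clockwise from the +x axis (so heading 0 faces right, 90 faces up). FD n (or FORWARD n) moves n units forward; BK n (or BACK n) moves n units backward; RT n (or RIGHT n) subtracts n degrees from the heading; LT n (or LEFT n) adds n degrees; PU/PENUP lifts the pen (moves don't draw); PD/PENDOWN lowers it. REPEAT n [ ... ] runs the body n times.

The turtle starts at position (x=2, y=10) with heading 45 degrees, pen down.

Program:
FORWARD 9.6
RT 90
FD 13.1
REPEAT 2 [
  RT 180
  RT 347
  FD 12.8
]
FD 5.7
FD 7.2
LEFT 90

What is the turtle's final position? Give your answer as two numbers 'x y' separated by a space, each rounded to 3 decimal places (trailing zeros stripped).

Answer: 31.496 5.941

Derivation:
Executing turtle program step by step:
Start: pos=(2,10), heading=45, pen down
FD 9.6: (2,10) -> (8.788,16.788) [heading=45, draw]
RT 90: heading 45 -> 315
FD 13.1: (8.788,16.788) -> (18.051,7.525) [heading=315, draw]
REPEAT 2 [
  -- iteration 1/2 --
  RT 180: heading 315 -> 135
  RT 347: heading 135 -> 148
  FD 12.8: (18.051,7.525) -> (7.196,14.308) [heading=148, draw]
  -- iteration 2/2 --
  RT 180: heading 148 -> 328
  RT 347: heading 328 -> 341
  FD 12.8: (7.196,14.308) -> (19.299,10.141) [heading=341, draw]
]
FD 5.7: (19.299,10.141) -> (24.688,8.285) [heading=341, draw]
FD 7.2: (24.688,8.285) -> (31.496,5.941) [heading=341, draw]
LT 90: heading 341 -> 71
Final: pos=(31.496,5.941), heading=71, 6 segment(s) drawn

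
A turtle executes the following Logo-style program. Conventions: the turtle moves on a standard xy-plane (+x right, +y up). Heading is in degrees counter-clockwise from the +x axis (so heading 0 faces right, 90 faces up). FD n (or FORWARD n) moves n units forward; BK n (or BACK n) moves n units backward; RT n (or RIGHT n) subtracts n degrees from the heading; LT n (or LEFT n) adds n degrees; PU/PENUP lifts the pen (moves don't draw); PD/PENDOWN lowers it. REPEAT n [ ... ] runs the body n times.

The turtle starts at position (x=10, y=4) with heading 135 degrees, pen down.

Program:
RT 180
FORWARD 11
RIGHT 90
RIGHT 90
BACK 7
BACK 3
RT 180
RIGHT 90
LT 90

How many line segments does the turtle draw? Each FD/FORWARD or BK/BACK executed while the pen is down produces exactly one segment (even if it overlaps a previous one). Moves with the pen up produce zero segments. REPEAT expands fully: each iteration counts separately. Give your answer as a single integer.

Answer: 3

Derivation:
Executing turtle program step by step:
Start: pos=(10,4), heading=135, pen down
RT 180: heading 135 -> 315
FD 11: (10,4) -> (17.778,-3.778) [heading=315, draw]
RT 90: heading 315 -> 225
RT 90: heading 225 -> 135
BK 7: (17.778,-3.778) -> (22.728,-8.728) [heading=135, draw]
BK 3: (22.728,-8.728) -> (24.849,-10.849) [heading=135, draw]
RT 180: heading 135 -> 315
RT 90: heading 315 -> 225
LT 90: heading 225 -> 315
Final: pos=(24.849,-10.849), heading=315, 3 segment(s) drawn
Segments drawn: 3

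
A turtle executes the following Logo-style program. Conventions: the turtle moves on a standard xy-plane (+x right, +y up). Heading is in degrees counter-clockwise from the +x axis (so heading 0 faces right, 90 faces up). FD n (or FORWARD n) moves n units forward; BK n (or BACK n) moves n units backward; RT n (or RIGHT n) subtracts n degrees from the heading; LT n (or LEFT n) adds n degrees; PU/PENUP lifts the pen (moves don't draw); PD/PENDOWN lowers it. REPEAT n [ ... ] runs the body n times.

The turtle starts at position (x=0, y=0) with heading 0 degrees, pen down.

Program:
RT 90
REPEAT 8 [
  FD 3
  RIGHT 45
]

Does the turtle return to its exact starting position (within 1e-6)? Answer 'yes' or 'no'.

Executing turtle program step by step:
Start: pos=(0,0), heading=0, pen down
RT 90: heading 0 -> 270
REPEAT 8 [
  -- iteration 1/8 --
  FD 3: (0,0) -> (0,-3) [heading=270, draw]
  RT 45: heading 270 -> 225
  -- iteration 2/8 --
  FD 3: (0,-3) -> (-2.121,-5.121) [heading=225, draw]
  RT 45: heading 225 -> 180
  -- iteration 3/8 --
  FD 3: (-2.121,-5.121) -> (-5.121,-5.121) [heading=180, draw]
  RT 45: heading 180 -> 135
  -- iteration 4/8 --
  FD 3: (-5.121,-5.121) -> (-7.243,-3) [heading=135, draw]
  RT 45: heading 135 -> 90
  -- iteration 5/8 --
  FD 3: (-7.243,-3) -> (-7.243,0) [heading=90, draw]
  RT 45: heading 90 -> 45
  -- iteration 6/8 --
  FD 3: (-7.243,0) -> (-5.121,2.121) [heading=45, draw]
  RT 45: heading 45 -> 0
  -- iteration 7/8 --
  FD 3: (-5.121,2.121) -> (-2.121,2.121) [heading=0, draw]
  RT 45: heading 0 -> 315
  -- iteration 8/8 --
  FD 3: (-2.121,2.121) -> (0,0) [heading=315, draw]
  RT 45: heading 315 -> 270
]
Final: pos=(0,0), heading=270, 8 segment(s) drawn

Start position: (0, 0)
Final position: (0, 0)
Distance = 0; < 1e-6 -> CLOSED

Answer: yes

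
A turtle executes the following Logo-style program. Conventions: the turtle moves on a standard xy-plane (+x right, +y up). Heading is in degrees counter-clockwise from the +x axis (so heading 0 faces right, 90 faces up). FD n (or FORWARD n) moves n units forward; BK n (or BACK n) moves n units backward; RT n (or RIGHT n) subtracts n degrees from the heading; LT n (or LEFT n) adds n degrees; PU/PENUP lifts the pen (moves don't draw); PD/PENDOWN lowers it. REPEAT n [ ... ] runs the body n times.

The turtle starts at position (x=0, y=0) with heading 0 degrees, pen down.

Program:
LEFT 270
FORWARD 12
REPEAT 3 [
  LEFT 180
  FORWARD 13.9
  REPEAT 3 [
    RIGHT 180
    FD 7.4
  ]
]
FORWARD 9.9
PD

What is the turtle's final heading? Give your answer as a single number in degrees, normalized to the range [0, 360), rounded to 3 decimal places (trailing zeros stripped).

Executing turtle program step by step:
Start: pos=(0,0), heading=0, pen down
LT 270: heading 0 -> 270
FD 12: (0,0) -> (0,-12) [heading=270, draw]
REPEAT 3 [
  -- iteration 1/3 --
  LT 180: heading 270 -> 90
  FD 13.9: (0,-12) -> (0,1.9) [heading=90, draw]
  REPEAT 3 [
    -- iteration 1/3 --
    RT 180: heading 90 -> 270
    FD 7.4: (0,1.9) -> (0,-5.5) [heading=270, draw]
    -- iteration 2/3 --
    RT 180: heading 270 -> 90
    FD 7.4: (0,-5.5) -> (0,1.9) [heading=90, draw]
    -- iteration 3/3 --
    RT 180: heading 90 -> 270
    FD 7.4: (0,1.9) -> (0,-5.5) [heading=270, draw]
  ]
  -- iteration 2/3 --
  LT 180: heading 270 -> 90
  FD 13.9: (0,-5.5) -> (0,8.4) [heading=90, draw]
  REPEAT 3 [
    -- iteration 1/3 --
    RT 180: heading 90 -> 270
    FD 7.4: (0,8.4) -> (0,1) [heading=270, draw]
    -- iteration 2/3 --
    RT 180: heading 270 -> 90
    FD 7.4: (0,1) -> (0,8.4) [heading=90, draw]
    -- iteration 3/3 --
    RT 180: heading 90 -> 270
    FD 7.4: (0,8.4) -> (0,1) [heading=270, draw]
  ]
  -- iteration 3/3 --
  LT 180: heading 270 -> 90
  FD 13.9: (0,1) -> (0,14.9) [heading=90, draw]
  REPEAT 3 [
    -- iteration 1/3 --
    RT 180: heading 90 -> 270
    FD 7.4: (0,14.9) -> (0,7.5) [heading=270, draw]
    -- iteration 2/3 --
    RT 180: heading 270 -> 90
    FD 7.4: (0,7.5) -> (0,14.9) [heading=90, draw]
    -- iteration 3/3 --
    RT 180: heading 90 -> 270
    FD 7.4: (0,14.9) -> (0,7.5) [heading=270, draw]
  ]
]
FD 9.9: (0,7.5) -> (0,-2.4) [heading=270, draw]
PD: pen down
Final: pos=(0,-2.4), heading=270, 14 segment(s) drawn

Answer: 270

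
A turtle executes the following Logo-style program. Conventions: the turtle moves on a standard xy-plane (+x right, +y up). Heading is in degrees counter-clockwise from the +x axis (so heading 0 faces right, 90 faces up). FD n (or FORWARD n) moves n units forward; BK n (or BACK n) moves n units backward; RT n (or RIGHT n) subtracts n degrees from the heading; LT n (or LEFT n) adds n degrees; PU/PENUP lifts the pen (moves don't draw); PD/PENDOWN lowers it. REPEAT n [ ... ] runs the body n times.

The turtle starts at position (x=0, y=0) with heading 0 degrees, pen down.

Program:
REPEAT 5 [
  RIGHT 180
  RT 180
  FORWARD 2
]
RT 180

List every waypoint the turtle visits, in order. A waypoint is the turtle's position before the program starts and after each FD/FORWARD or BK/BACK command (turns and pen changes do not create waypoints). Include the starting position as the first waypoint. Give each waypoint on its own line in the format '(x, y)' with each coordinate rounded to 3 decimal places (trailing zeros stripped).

Answer: (0, 0)
(2, 0)
(4, 0)
(6, 0)
(8, 0)
(10, 0)

Derivation:
Executing turtle program step by step:
Start: pos=(0,0), heading=0, pen down
REPEAT 5 [
  -- iteration 1/5 --
  RT 180: heading 0 -> 180
  RT 180: heading 180 -> 0
  FD 2: (0,0) -> (2,0) [heading=0, draw]
  -- iteration 2/5 --
  RT 180: heading 0 -> 180
  RT 180: heading 180 -> 0
  FD 2: (2,0) -> (4,0) [heading=0, draw]
  -- iteration 3/5 --
  RT 180: heading 0 -> 180
  RT 180: heading 180 -> 0
  FD 2: (4,0) -> (6,0) [heading=0, draw]
  -- iteration 4/5 --
  RT 180: heading 0 -> 180
  RT 180: heading 180 -> 0
  FD 2: (6,0) -> (8,0) [heading=0, draw]
  -- iteration 5/5 --
  RT 180: heading 0 -> 180
  RT 180: heading 180 -> 0
  FD 2: (8,0) -> (10,0) [heading=0, draw]
]
RT 180: heading 0 -> 180
Final: pos=(10,0), heading=180, 5 segment(s) drawn
Waypoints (6 total):
(0, 0)
(2, 0)
(4, 0)
(6, 0)
(8, 0)
(10, 0)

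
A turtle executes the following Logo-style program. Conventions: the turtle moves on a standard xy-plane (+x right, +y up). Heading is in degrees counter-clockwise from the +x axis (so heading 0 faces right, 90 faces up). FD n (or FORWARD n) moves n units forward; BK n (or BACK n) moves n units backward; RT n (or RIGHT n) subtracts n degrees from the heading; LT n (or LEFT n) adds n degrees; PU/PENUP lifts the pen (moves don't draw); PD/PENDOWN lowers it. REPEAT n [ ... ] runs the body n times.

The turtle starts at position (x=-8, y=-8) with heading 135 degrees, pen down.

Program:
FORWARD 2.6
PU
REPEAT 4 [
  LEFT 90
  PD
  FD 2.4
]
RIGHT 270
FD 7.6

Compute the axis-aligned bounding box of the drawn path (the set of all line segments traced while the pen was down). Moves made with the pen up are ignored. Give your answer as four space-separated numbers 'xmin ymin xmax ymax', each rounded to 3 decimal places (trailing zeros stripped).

Executing turtle program step by step:
Start: pos=(-8,-8), heading=135, pen down
FD 2.6: (-8,-8) -> (-9.838,-6.162) [heading=135, draw]
PU: pen up
REPEAT 4 [
  -- iteration 1/4 --
  LT 90: heading 135 -> 225
  PD: pen down
  FD 2.4: (-9.838,-6.162) -> (-11.536,-7.859) [heading=225, draw]
  -- iteration 2/4 --
  LT 90: heading 225 -> 315
  PD: pen down
  FD 2.4: (-11.536,-7.859) -> (-9.838,-9.556) [heading=315, draw]
  -- iteration 3/4 --
  LT 90: heading 315 -> 45
  PD: pen down
  FD 2.4: (-9.838,-9.556) -> (-8.141,-7.859) [heading=45, draw]
  -- iteration 4/4 --
  LT 90: heading 45 -> 135
  PD: pen down
  FD 2.4: (-8.141,-7.859) -> (-9.838,-6.162) [heading=135, draw]
]
RT 270: heading 135 -> 225
FD 7.6: (-9.838,-6.162) -> (-15.212,-11.536) [heading=225, draw]
Final: pos=(-15.212,-11.536), heading=225, 6 segment(s) drawn

Segment endpoints: x in {-15.212, -11.536, -9.838, -8.141, -8}, y in {-11.536, -9.556, -8, -7.859, -7.859, -6.162, -6.162}
xmin=-15.212, ymin=-11.536, xmax=-8, ymax=-6.162

Answer: -15.212 -11.536 -8 -6.162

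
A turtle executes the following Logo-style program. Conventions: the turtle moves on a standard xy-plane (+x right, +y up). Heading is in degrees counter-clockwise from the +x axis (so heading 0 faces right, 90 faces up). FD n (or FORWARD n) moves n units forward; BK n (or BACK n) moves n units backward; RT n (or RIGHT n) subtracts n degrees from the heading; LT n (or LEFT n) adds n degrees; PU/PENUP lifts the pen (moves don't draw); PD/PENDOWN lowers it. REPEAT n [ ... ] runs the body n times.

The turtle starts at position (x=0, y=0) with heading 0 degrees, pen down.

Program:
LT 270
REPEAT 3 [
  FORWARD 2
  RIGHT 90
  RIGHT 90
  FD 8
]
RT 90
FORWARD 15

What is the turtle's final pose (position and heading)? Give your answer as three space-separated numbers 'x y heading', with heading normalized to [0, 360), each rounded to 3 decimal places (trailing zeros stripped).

Executing turtle program step by step:
Start: pos=(0,0), heading=0, pen down
LT 270: heading 0 -> 270
REPEAT 3 [
  -- iteration 1/3 --
  FD 2: (0,0) -> (0,-2) [heading=270, draw]
  RT 90: heading 270 -> 180
  RT 90: heading 180 -> 90
  FD 8: (0,-2) -> (0,6) [heading=90, draw]
  -- iteration 2/3 --
  FD 2: (0,6) -> (0,8) [heading=90, draw]
  RT 90: heading 90 -> 0
  RT 90: heading 0 -> 270
  FD 8: (0,8) -> (0,0) [heading=270, draw]
  -- iteration 3/3 --
  FD 2: (0,0) -> (0,-2) [heading=270, draw]
  RT 90: heading 270 -> 180
  RT 90: heading 180 -> 90
  FD 8: (0,-2) -> (0,6) [heading=90, draw]
]
RT 90: heading 90 -> 0
FD 15: (0,6) -> (15,6) [heading=0, draw]
Final: pos=(15,6), heading=0, 7 segment(s) drawn

Answer: 15 6 0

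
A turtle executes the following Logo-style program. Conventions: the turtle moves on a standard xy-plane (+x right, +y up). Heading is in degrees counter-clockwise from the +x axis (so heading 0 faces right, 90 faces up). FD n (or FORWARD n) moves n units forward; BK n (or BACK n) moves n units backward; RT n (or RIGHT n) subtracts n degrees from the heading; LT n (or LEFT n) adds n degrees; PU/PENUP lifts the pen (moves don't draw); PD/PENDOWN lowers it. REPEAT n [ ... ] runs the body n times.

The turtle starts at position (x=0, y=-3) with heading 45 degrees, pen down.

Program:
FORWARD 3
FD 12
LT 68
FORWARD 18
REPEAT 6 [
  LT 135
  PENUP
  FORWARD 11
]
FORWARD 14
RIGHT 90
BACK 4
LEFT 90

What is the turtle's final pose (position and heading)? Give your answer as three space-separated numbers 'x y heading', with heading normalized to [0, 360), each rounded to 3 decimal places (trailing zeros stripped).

Answer: -13.652 9.019 203

Derivation:
Executing turtle program step by step:
Start: pos=(0,-3), heading=45, pen down
FD 3: (0,-3) -> (2.121,-0.879) [heading=45, draw]
FD 12: (2.121,-0.879) -> (10.607,7.607) [heading=45, draw]
LT 68: heading 45 -> 113
FD 18: (10.607,7.607) -> (3.573,24.176) [heading=113, draw]
REPEAT 6 [
  -- iteration 1/6 --
  LT 135: heading 113 -> 248
  PU: pen up
  FD 11: (3.573,24.176) -> (-0.547,13.977) [heading=248, move]
  -- iteration 2/6 --
  LT 135: heading 248 -> 23
  PU: pen up
  FD 11: (-0.547,13.977) -> (9.578,18.275) [heading=23, move]
  -- iteration 3/6 --
  LT 135: heading 23 -> 158
  PU: pen up
  FD 11: (9.578,18.275) -> (-0.621,22.395) [heading=158, move]
  -- iteration 4/6 --
  LT 135: heading 158 -> 293
  PU: pen up
  FD 11: (-0.621,22.395) -> (3.677,12.27) [heading=293, move]
  -- iteration 5/6 --
  LT 135: heading 293 -> 68
  PU: pen up
  FD 11: (3.677,12.27) -> (7.798,22.469) [heading=68, move]
  -- iteration 6/6 --
  LT 135: heading 68 -> 203
  PU: pen up
  FD 11: (7.798,22.469) -> (-2.328,18.171) [heading=203, move]
]
FD 14: (-2.328,18.171) -> (-15.215,12.701) [heading=203, move]
RT 90: heading 203 -> 113
BK 4: (-15.215,12.701) -> (-13.652,9.019) [heading=113, move]
LT 90: heading 113 -> 203
Final: pos=(-13.652,9.019), heading=203, 3 segment(s) drawn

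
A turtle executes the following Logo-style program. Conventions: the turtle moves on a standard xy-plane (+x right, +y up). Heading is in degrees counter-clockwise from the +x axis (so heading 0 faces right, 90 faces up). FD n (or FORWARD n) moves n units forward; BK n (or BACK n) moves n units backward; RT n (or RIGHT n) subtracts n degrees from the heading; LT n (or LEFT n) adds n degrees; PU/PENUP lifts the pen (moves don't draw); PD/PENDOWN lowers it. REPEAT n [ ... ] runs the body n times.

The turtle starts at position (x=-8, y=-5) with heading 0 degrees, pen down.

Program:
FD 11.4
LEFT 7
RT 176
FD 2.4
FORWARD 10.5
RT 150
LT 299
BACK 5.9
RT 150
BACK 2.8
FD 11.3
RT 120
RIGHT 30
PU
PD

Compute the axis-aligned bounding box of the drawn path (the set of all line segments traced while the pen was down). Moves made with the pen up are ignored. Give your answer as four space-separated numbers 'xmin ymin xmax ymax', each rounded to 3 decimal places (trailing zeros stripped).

Executing turtle program step by step:
Start: pos=(-8,-5), heading=0, pen down
FD 11.4: (-8,-5) -> (3.4,-5) [heading=0, draw]
LT 7: heading 0 -> 7
RT 176: heading 7 -> 191
FD 2.4: (3.4,-5) -> (1.044,-5.458) [heading=191, draw]
FD 10.5: (1.044,-5.458) -> (-9.263,-7.461) [heading=191, draw]
RT 150: heading 191 -> 41
LT 299: heading 41 -> 340
BK 5.9: (-9.263,-7.461) -> (-14.807,-5.444) [heading=340, draw]
RT 150: heading 340 -> 190
BK 2.8: (-14.807,-5.444) -> (-12.05,-4.957) [heading=190, draw]
FD 11.3: (-12.05,-4.957) -> (-23.178,-6.92) [heading=190, draw]
RT 120: heading 190 -> 70
RT 30: heading 70 -> 40
PU: pen up
PD: pen down
Final: pos=(-23.178,-6.92), heading=40, 6 segment(s) drawn

Segment endpoints: x in {-23.178, -14.807, -12.05, -9.263, -8, 1.044, 3.4}, y in {-7.461, -6.92, -5.458, -5.444, -5, -4.957}
xmin=-23.178, ymin=-7.461, xmax=3.4, ymax=-4.957

Answer: -23.178 -7.461 3.4 -4.957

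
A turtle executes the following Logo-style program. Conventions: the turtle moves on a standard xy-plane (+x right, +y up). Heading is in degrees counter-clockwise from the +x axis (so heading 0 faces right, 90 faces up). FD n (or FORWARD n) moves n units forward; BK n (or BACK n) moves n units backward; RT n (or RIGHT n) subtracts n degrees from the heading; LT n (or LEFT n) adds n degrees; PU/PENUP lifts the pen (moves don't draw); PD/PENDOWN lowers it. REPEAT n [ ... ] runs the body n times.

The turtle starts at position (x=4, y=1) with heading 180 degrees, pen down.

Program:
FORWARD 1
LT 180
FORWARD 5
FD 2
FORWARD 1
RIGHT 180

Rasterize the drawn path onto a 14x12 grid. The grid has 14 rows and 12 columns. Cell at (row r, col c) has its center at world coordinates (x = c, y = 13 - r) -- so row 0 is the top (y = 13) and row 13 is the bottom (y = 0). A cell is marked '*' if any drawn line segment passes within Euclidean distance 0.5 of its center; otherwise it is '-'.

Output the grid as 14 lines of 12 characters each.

Segment 0: (4,1) -> (3,1)
Segment 1: (3,1) -> (8,1)
Segment 2: (8,1) -> (10,1)
Segment 3: (10,1) -> (11,1)

Answer: ------------
------------
------------
------------
------------
------------
------------
------------
------------
------------
------------
------------
---*********
------------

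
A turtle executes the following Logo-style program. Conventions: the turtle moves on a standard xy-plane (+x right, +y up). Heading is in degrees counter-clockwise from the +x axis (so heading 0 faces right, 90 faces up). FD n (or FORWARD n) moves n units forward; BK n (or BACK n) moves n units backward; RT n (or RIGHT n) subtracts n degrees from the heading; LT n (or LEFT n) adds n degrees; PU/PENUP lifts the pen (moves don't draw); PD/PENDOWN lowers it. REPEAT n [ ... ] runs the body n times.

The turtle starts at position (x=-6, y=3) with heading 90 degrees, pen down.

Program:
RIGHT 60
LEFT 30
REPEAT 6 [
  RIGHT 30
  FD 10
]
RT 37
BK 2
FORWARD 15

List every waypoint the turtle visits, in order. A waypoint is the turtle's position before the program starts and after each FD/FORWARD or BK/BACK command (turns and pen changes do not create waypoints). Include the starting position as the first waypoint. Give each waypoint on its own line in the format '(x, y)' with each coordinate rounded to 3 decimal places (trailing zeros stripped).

Executing turtle program step by step:
Start: pos=(-6,3), heading=90, pen down
RT 60: heading 90 -> 30
LT 30: heading 30 -> 60
REPEAT 6 [
  -- iteration 1/6 --
  RT 30: heading 60 -> 30
  FD 10: (-6,3) -> (2.66,8) [heading=30, draw]
  -- iteration 2/6 --
  RT 30: heading 30 -> 0
  FD 10: (2.66,8) -> (12.66,8) [heading=0, draw]
  -- iteration 3/6 --
  RT 30: heading 0 -> 330
  FD 10: (12.66,8) -> (21.321,3) [heading=330, draw]
  -- iteration 4/6 --
  RT 30: heading 330 -> 300
  FD 10: (21.321,3) -> (26.321,-5.66) [heading=300, draw]
  -- iteration 5/6 --
  RT 30: heading 300 -> 270
  FD 10: (26.321,-5.66) -> (26.321,-15.66) [heading=270, draw]
  -- iteration 6/6 --
  RT 30: heading 270 -> 240
  FD 10: (26.321,-15.66) -> (21.321,-24.321) [heading=240, draw]
]
RT 37: heading 240 -> 203
BK 2: (21.321,-24.321) -> (23.162,-23.539) [heading=203, draw]
FD 15: (23.162,-23.539) -> (9.354,-29.4) [heading=203, draw]
Final: pos=(9.354,-29.4), heading=203, 8 segment(s) drawn
Waypoints (9 total):
(-6, 3)
(2.66, 8)
(12.66, 8)
(21.321, 3)
(26.321, -5.66)
(26.321, -15.66)
(21.321, -24.321)
(23.162, -23.539)
(9.354, -29.4)

Answer: (-6, 3)
(2.66, 8)
(12.66, 8)
(21.321, 3)
(26.321, -5.66)
(26.321, -15.66)
(21.321, -24.321)
(23.162, -23.539)
(9.354, -29.4)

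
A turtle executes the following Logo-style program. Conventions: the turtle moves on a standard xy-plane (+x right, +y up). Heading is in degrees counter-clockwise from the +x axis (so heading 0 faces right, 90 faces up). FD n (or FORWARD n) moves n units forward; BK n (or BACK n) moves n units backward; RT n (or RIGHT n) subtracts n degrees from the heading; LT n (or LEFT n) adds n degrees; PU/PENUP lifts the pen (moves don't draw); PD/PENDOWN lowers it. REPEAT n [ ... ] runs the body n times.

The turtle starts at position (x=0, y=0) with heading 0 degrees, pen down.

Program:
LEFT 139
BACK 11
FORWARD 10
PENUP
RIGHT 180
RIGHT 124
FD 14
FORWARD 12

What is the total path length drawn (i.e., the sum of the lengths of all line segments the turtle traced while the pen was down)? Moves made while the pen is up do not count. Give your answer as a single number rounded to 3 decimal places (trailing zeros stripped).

Answer: 21

Derivation:
Executing turtle program step by step:
Start: pos=(0,0), heading=0, pen down
LT 139: heading 0 -> 139
BK 11: (0,0) -> (8.302,-7.217) [heading=139, draw]
FD 10: (8.302,-7.217) -> (0.755,-0.656) [heading=139, draw]
PU: pen up
RT 180: heading 139 -> 319
RT 124: heading 319 -> 195
FD 14: (0.755,-0.656) -> (-12.768,-4.28) [heading=195, move]
FD 12: (-12.768,-4.28) -> (-24.359,-7.385) [heading=195, move]
Final: pos=(-24.359,-7.385), heading=195, 2 segment(s) drawn

Segment lengths:
  seg 1: (0,0) -> (8.302,-7.217), length = 11
  seg 2: (8.302,-7.217) -> (0.755,-0.656), length = 10
Total = 21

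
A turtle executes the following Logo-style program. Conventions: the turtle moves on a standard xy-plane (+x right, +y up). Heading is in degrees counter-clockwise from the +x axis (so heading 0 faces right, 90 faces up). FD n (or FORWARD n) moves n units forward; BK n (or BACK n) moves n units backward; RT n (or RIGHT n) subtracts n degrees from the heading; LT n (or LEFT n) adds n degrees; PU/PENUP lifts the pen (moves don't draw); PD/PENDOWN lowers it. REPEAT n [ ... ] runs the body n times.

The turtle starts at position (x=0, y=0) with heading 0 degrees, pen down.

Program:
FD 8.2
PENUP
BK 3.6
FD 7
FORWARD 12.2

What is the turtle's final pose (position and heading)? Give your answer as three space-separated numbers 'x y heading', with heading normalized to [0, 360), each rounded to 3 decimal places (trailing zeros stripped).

Executing turtle program step by step:
Start: pos=(0,0), heading=0, pen down
FD 8.2: (0,0) -> (8.2,0) [heading=0, draw]
PU: pen up
BK 3.6: (8.2,0) -> (4.6,0) [heading=0, move]
FD 7: (4.6,0) -> (11.6,0) [heading=0, move]
FD 12.2: (11.6,0) -> (23.8,0) [heading=0, move]
Final: pos=(23.8,0), heading=0, 1 segment(s) drawn

Answer: 23.8 0 0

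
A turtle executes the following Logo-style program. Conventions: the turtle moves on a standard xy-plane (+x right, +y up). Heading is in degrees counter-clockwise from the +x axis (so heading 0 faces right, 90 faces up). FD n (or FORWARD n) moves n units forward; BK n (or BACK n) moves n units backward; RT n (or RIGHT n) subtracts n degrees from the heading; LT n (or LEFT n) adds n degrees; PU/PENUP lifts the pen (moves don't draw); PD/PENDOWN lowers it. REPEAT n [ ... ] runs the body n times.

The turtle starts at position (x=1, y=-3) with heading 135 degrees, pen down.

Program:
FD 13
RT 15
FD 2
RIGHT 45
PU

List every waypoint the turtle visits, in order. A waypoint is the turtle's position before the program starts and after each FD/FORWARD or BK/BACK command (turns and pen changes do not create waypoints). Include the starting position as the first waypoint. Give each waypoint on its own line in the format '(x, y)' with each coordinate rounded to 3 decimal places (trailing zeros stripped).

Answer: (1, -3)
(-8.192, 6.192)
(-9.192, 7.924)

Derivation:
Executing turtle program step by step:
Start: pos=(1,-3), heading=135, pen down
FD 13: (1,-3) -> (-8.192,6.192) [heading=135, draw]
RT 15: heading 135 -> 120
FD 2: (-8.192,6.192) -> (-9.192,7.924) [heading=120, draw]
RT 45: heading 120 -> 75
PU: pen up
Final: pos=(-9.192,7.924), heading=75, 2 segment(s) drawn
Waypoints (3 total):
(1, -3)
(-8.192, 6.192)
(-9.192, 7.924)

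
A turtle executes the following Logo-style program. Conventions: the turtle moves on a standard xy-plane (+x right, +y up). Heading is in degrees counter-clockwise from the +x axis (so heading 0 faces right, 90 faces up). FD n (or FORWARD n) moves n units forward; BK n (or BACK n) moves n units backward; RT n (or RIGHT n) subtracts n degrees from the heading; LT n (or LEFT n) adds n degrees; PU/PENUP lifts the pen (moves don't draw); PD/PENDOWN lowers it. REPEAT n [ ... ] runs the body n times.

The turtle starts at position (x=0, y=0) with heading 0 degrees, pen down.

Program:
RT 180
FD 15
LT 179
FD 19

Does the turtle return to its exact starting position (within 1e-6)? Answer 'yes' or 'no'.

Executing turtle program step by step:
Start: pos=(0,0), heading=0, pen down
RT 180: heading 0 -> 180
FD 15: (0,0) -> (-15,0) [heading=180, draw]
LT 179: heading 180 -> 359
FD 19: (-15,0) -> (3.997,-0.332) [heading=359, draw]
Final: pos=(3.997,-0.332), heading=359, 2 segment(s) drawn

Start position: (0, 0)
Final position: (3.997, -0.332)
Distance = 4.011; >= 1e-6 -> NOT closed

Answer: no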